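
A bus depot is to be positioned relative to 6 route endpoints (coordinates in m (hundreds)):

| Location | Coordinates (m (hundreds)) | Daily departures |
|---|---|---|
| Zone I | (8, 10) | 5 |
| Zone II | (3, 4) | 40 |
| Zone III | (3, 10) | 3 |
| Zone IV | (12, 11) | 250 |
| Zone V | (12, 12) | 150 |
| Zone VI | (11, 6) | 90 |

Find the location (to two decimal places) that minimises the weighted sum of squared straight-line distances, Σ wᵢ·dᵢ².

(11.08, 9.91)

The minimiser of Σwᵢ‖p−pᵢ‖² is the weighted centroid p* = (Σwᵢpᵢ)/(Σwᵢ).
Σwᵢ = 538.
Σwᵢxᵢ = 5·8 + 40·3 + 3·3 + 250·12 + 150·12 + 90·11 = 5959.
Σwᵢyᵢ = 5·10 + 40·4 + 3·10 + 250·11 + 150·12 + 90·6 = 5330.
x* = 5959/538 = 11.08, y* = 5330/538 = 9.91.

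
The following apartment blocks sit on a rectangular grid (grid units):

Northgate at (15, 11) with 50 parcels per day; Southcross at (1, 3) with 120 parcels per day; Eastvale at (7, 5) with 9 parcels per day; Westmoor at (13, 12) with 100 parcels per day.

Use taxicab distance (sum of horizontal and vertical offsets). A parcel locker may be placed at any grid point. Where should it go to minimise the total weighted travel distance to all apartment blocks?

(13, 11)

Manhattan distance separates: Σwᵢ(|x−xᵢ|+|y−yᵢ|) = Σwᵢ|x−xᵢ| + Σwᵢ|y−yᵢ|, so x and y are optimised independently as 1-D weighted medians.
Total weight W = 279; half = 139.5.
x-coordinate, sorted with cumulative weight:
  x=1 (Southcross, w=120) cum 120
  x=7 (Eastvale, w=9) cum 129
  x=13 (Westmoor, w=100) cum 229  ← median
  x=15 (Northgate, w=50) cum 279
⇒ x* = 13
y-coordinate, sorted with cumulative weight:
  y=3 (Southcross, w=120) cum 120
  y=5 (Eastvale, w=9) cum 129
  y=11 (Northgate, w=50) cum 179  ← median
  y=12 (Westmoor, w=100) cum 279
⇒ y* = 11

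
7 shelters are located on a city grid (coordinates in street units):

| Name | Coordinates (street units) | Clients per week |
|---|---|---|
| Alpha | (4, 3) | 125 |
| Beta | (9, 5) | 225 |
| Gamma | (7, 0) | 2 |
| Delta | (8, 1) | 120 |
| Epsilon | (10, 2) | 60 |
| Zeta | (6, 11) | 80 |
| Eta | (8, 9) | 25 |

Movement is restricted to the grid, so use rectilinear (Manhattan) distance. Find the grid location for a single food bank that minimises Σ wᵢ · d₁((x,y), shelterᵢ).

Manhattan distance separates: Σwᵢ(|x−xᵢ|+|y−yᵢ|) = Σwᵢ|x−xᵢ| + Σwᵢ|y−yᵢ|, so x and y are optimised independently as 1-D weighted medians.
Total weight W = 637; half = 318.5.
x-coordinate, sorted with cumulative weight:
  x=4 (Alpha, w=125) cum 125
  x=6 (Zeta, w=80) cum 205
  x=7 (Gamma, w=2) cum 207
  x=8 (Delta, w=120) cum 327  ← median
  x=8 (Eta, w=25) cum 352
  x=9 (Beta, w=225) cum 577
  x=10 (Epsilon, w=60) cum 637
⇒ x* = 8
y-coordinate, sorted with cumulative weight:
  y=0 (Gamma, w=2) cum 2
  y=1 (Delta, w=120) cum 122
  y=2 (Epsilon, w=60) cum 182
  y=3 (Alpha, w=125) cum 307
  y=5 (Beta, w=225) cum 532  ← median
  y=9 (Eta, w=25) cum 557
  y=11 (Zeta, w=80) cum 637
⇒ y* = 5

(8, 5)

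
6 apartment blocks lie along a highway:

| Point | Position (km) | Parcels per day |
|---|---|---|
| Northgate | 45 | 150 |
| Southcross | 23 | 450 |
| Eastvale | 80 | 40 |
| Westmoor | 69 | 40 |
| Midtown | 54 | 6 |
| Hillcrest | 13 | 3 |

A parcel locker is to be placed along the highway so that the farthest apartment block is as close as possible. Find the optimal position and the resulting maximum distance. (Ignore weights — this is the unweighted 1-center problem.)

location 46.5, max distance 33.5

The 1-center on a line is the midpoint of the two extreme points: leftmost at 13, rightmost at 80.
Optimal location = (13 + 80)/2 = 46.5; maximum distance = (80 − 13)/2 = 33.5.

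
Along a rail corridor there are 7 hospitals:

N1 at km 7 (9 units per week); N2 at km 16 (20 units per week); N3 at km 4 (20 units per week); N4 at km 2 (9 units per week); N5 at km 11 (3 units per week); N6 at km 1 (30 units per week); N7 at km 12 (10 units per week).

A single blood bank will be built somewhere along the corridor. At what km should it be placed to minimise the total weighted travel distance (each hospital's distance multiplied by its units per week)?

For a sum of weighted absolute distances on a line, the optimum is the weighted median (not the mean). Total weight W = 101; half-weight = 50.5.
Sort by position and accumulate weight:
  km 1 (N6, w=30) → cum 30
  km 2 (N4, w=9) → cum 39
  km 4 (N3, w=20) → cum 59  ≥ 50.5 → median here
  km 7 (N1, w=9) → cum 68
  km 11 (N5, w=3) → cum 71
  km 12 (N7, w=10) → cum 81
  km 16 (N2, w=20) → cum 101
Optimal location: km 4.

x = 4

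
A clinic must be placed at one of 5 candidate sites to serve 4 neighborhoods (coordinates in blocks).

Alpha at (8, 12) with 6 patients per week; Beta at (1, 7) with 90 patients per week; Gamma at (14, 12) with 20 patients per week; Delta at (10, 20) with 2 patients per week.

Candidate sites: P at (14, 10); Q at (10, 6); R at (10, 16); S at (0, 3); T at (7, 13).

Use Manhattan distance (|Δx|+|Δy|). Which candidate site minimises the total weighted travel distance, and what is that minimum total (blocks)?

S, total 1066 blocks

Total weighted distance at each candidate:
  P (14, 10): total = 1556
  Q (10, 6): total = 1176
  R (10, 16): total = 1824
  S (0, 3): total = 1066
  T (7, 13): total = 1272
Minimum is at S with total 1066 blocks.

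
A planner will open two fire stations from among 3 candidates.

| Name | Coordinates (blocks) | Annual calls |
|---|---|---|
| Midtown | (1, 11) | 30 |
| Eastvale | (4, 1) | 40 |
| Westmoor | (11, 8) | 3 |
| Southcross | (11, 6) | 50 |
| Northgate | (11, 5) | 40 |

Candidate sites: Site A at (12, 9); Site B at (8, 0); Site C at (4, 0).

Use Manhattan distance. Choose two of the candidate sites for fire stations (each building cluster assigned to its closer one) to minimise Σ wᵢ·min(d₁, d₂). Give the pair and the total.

Evaluate every pair (each demand assigned to the nearer of the two):
  {Site A, Site C}: total = 836
  {Site A, Site B}: total = 996
  {Site B, Site C}: total = 1263
Best pair: {Site A, Site C} with total 836.

{Site A, Site C}, total 836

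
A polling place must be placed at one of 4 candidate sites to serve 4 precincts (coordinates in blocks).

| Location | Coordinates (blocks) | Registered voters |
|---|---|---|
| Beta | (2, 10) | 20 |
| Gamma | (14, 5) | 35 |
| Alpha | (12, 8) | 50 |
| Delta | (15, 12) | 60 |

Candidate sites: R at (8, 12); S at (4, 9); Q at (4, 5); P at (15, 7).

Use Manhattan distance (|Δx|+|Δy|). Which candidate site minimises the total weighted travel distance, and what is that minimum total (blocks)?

P, total 925 blocks

Total weighted distance at each candidate:
  R (8, 12): total = 1435
  S (4, 9): total = 1840
  Q (4, 5): total = 2120
  P (15, 7): total = 925
Minimum is at P with total 925 blocks.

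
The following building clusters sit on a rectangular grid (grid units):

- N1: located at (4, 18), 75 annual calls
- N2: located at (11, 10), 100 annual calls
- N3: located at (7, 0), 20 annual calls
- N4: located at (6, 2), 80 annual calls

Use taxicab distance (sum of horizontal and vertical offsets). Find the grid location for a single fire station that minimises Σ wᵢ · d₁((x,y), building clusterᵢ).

Manhattan distance separates: Σwᵢ(|x−xᵢ|+|y−yᵢ|) = Σwᵢ|x−xᵢ| + Σwᵢ|y−yᵢ|, so x and y are optimised independently as 1-D weighted medians.
Total weight W = 275; half = 137.5.
x-coordinate, sorted with cumulative weight:
  x=4 (N1, w=75) cum 75
  x=6 (N4, w=80) cum 155  ← median
  x=7 (N3, w=20) cum 175
  x=11 (N2, w=100) cum 275
⇒ x* = 6
y-coordinate, sorted with cumulative weight:
  y=0 (N3, w=20) cum 20
  y=2 (N4, w=80) cum 100
  y=10 (N2, w=100) cum 200  ← median
  y=18 (N1, w=75) cum 275
⇒ y* = 10

(6, 10)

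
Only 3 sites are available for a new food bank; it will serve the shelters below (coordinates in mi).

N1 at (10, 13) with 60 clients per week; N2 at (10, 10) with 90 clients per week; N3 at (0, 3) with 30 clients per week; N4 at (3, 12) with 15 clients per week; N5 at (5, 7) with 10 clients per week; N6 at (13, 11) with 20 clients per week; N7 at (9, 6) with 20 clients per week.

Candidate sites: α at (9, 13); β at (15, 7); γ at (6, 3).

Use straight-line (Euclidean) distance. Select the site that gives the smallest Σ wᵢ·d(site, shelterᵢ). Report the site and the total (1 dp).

α, total 1141.0 mi

Total weighted distance at each candidate:
  α (9, 13): total = 1141.0
  β (15, 7): total = 1965.2
  γ (6, 3): total = 2032.8
Minimum is at α with total 1141.0 mi.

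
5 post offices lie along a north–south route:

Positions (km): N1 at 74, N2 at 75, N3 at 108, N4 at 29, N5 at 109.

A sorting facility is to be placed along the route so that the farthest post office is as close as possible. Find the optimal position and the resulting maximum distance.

location 69, max distance 40

The 1-center on a line is the midpoint of the two extreme points: leftmost at 29, rightmost at 109.
Optimal location = (29 + 109)/2 = 69; maximum distance = (109 − 29)/2 = 40.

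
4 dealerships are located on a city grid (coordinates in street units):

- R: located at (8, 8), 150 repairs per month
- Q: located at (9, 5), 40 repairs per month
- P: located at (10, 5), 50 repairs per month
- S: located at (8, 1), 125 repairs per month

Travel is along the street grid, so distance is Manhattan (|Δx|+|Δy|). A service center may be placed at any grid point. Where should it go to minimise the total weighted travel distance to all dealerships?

Manhattan distance separates: Σwᵢ(|x−xᵢ|+|y−yᵢ|) = Σwᵢ|x−xᵢ| + Σwᵢ|y−yᵢ|, so x and y are optimised independently as 1-D weighted medians.
Total weight W = 365; half = 182.5.
x-coordinate, sorted with cumulative weight:
  x=8 (R, w=150) cum 150
  x=8 (S, w=125) cum 275  ← median
  x=9 (Q, w=40) cum 315
  x=10 (P, w=50) cum 365
⇒ x* = 8
y-coordinate, sorted with cumulative weight:
  y=1 (S, w=125) cum 125
  y=5 (Q, w=40) cum 165
  y=5 (P, w=50) cum 215  ← median
  y=8 (R, w=150) cum 365
⇒ y* = 5

(8, 5)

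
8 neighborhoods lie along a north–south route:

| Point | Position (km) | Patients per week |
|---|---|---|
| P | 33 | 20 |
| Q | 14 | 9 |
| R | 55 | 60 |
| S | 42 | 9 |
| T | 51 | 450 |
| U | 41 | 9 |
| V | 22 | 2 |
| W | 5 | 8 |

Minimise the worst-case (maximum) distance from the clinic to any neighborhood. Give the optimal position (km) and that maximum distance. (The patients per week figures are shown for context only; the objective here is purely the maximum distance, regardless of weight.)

location 30, max distance 25

The 1-center on a line is the midpoint of the two extreme points: leftmost at 5, rightmost at 55.
Optimal location = (5 + 55)/2 = 30; maximum distance = (55 − 5)/2 = 25.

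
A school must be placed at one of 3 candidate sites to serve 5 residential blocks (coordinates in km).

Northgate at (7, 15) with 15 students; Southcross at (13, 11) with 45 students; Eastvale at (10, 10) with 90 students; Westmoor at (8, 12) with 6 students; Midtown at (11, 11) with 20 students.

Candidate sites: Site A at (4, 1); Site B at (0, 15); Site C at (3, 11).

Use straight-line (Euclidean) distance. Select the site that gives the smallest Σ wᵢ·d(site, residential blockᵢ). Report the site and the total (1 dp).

Site C, total 1361.8 km

Total weighted distance at each candidate:
  Site A (4, 1): total = 2108.0
  Site B (0, 15): total = 2008.7
  Site C (3, 11): total = 1361.8
Minimum is at Site C with total 1361.8 km.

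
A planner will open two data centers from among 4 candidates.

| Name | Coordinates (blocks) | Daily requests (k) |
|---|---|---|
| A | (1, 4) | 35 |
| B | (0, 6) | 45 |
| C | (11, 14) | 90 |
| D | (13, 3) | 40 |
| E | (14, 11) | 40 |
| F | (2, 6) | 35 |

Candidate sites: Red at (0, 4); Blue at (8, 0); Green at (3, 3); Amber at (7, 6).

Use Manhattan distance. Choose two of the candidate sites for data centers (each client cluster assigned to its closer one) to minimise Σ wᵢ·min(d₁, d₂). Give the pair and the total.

{Red, Amber}, total 2185

Evaluate every pair (each demand assigned to the nearer of the two):
  {Red, Amber}: total = 2185
  {Green, Amber}: total = 2435
  {Blue, Amber}: total = 2650
  {Red, Blue}: total = 2795
  {Blue, Green}: total = 3045
  {Red, Green}: total = 3135
Best pair: {Red, Amber} with total 2185.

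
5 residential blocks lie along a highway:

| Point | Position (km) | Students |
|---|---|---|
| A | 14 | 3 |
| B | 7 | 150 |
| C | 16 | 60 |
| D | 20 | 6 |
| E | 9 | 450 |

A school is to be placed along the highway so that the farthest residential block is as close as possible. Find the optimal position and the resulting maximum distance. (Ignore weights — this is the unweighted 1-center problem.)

The 1-center on a line is the midpoint of the two extreme points: leftmost at 7, rightmost at 20.
Optimal location = (7 + 20)/2 = 13.5; maximum distance = (20 − 7)/2 = 6.5.

location 13.5, max distance 6.5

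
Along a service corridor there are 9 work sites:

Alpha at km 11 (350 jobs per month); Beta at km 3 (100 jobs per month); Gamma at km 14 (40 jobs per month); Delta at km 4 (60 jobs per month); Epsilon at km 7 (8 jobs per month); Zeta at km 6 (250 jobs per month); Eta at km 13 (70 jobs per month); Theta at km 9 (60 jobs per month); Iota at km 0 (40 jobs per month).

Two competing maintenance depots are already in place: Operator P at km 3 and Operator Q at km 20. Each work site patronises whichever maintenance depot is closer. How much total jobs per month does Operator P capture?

868

The indifferent point is the midpoint (3+20)/2 = 11.5; work sites left of it (closer to Operator P at 3) go to Operator P, those right go to Operator Q.
  Iota at 0 (w=40) → Operator P
  Beta at 3 (w=100) → Operator P
  Delta at 4 (w=60) → Operator P
  Zeta at 6 (w=250) → Operator P
  Epsilon at 7 (w=8) → Operator P
  Theta at 9 (w=60) → Operator P
  Alpha at 11 (w=350) → Operator P
  Eta at 13 (w=70) → Operator Q
  Gamma at 14 (w=40) → Operator Q
Operator P captures 868; Operator Q captures 110.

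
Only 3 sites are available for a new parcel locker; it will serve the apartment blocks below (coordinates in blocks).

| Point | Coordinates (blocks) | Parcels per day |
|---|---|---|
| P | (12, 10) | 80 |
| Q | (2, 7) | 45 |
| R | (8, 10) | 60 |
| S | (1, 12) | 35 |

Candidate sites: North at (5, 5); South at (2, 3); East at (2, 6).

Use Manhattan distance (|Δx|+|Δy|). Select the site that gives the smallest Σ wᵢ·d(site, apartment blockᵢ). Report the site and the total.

East, total 2010 blocks

Total weighted distance at each candidate:
  North (5, 5): total = 2050
  South (2, 3): total = 2670
  East (2, 6): total = 2010
Minimum is at East with total 2010 blocks.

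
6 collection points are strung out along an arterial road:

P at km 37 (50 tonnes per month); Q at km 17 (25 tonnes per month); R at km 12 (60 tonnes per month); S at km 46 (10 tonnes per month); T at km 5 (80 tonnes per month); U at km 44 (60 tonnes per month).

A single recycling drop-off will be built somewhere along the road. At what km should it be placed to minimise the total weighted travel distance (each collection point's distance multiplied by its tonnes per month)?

x = 17

For a sum of weighted absolute distances on a line, the optimum is the weighted median (not the mean). Total weight W = 285; half-weight = 142.5.
Sort by position and accumulate weight:
  km 5 (T, w=80) → cum 80
  km 12 (R, w=60) → cum 140
  km 17 (Q, w=25) → cum 165  ≥ 142.5 → median here
  km 37 (P, w=50) → cum 215
  km 44 (U, w=60) → cum 275
  km 46 (S, w=10) → cum 285
Optimal location: km 17.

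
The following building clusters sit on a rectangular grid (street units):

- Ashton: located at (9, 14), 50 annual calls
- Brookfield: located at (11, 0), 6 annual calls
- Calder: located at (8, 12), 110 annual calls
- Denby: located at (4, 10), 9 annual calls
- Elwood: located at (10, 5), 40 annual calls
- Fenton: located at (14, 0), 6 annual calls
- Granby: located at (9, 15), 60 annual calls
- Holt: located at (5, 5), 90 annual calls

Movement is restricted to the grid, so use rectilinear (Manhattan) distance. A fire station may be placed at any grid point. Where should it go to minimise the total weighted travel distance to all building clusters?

(8, 12)

Manhattan distance separates: Σwᵢ(|x−xᵢ|+|y−yᵢ|) = Σwᵢ|x−xᵢ| + Σwᵢ|y−yᵢ|, so x and y are optimised independently as 1-D weighted medians.
Total weight W = 371; half = 185.5.
x-coordinate, sorted with cumulative weight:
  x=4 (Denby, w=9) cum 9
  x=5 (Holt, w=90) cum 99
  x=8 (Calder, w=110) cum 209  ← median
  x=9 (Ashton, w=50) cum 259
  x=9 (Granby, w=60) cum 319
  x=10 (Elwood, w=40) cum 359
  x=11 (Brookfield, w=6) cum 365
  x=14 (Fenton, w=6) cum 371
⇒ x* = 8
y-coordinate, sorted with cumulative weight:
  y=0 (Brookfield, w=6) cum 6
  y=0 (Fenton, w=6) cum 12
  y=5 (Elwood, w=40) cum 52
  y=5 (Holt, w=90) cum 142
  y=10 (Denby, w=9) cum 151
  y=12 (Calder, w=110) cum 261  ← median
  y=14 (Ashton, w=50) cum 311
  y=15 (Granby, w=60) cum 371
⇒ y* = 12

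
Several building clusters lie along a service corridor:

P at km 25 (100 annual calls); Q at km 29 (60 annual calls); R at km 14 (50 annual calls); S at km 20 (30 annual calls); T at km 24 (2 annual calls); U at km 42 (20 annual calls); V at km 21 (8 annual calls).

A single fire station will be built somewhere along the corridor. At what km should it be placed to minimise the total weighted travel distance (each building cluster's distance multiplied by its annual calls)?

For a sum of weighted absolute distances on a line, the optimum is the weighted median (not the mean). Total weight W = 270; half-weight = 135.
Sort by position and accumulate weight:
  km 14 (R, w=50) → cum 50
  km 20 (S, w=30) → cum 80
  km 21 (V, w=8) → cum 88
  km 24 (T, w=2) → cum 90
  km 25 (P, w=100) → cum 190  ≥ 135 → median here
  km 29 (Q, w=60) → cum 250
  km 42 (U, w=20) → cum 270
Optimal location: km 25.

x = 25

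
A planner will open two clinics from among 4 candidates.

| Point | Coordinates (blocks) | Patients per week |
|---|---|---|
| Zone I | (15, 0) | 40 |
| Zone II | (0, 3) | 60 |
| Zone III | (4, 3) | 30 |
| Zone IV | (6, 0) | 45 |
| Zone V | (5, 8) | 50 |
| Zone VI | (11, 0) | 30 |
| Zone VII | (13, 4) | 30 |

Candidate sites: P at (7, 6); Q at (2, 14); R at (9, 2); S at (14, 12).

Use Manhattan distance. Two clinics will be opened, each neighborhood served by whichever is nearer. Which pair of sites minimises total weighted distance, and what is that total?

{P, R}, total 1825

Evaluate every pair (each demand assigned to the nearer of the two):
  {P, R}: total = 1825
  {Q, R}: total = 2075
  {R, S}: total = 2125
  {P, S}: total = 2355
  {P, Q}: total = 2395
  {Q, S}: total = 3670
Best pair: {P, R} with total 1825.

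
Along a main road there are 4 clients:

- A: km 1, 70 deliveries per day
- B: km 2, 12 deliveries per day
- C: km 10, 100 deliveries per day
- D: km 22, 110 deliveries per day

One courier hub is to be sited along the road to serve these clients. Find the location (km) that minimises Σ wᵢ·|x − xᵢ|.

For a sum of weighted absolute distances on a line, the optimum is the weighted median (not the mean). Total weight W = 292; half-weight = 146.
Sort by position and accumulate weight:
  km 1 (A, w=70) → cum 70
  km 2 (B, w=12) → cum 82
  km 10 (C, w=100) → cum 182  ≥ 146 → median here
  km 22 (D, w=110) → cum 292
Optimal location: km 10.

x = 10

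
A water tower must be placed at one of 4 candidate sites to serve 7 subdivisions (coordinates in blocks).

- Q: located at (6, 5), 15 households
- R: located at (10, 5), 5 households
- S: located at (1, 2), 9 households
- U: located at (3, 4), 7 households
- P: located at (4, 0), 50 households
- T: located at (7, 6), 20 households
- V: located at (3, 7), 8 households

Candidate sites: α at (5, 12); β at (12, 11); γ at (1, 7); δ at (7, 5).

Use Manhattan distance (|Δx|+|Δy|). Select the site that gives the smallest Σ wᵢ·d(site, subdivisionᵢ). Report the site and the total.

δ, total 614 blocks

Total weighted distance at each candidate:
  α (5, 12): total = 1242
  β (12, 11): total = 1766
  γ (1, 7): total = 896
  δ (7, 5): total = 614
Minimum is at δ with total 614 blocks.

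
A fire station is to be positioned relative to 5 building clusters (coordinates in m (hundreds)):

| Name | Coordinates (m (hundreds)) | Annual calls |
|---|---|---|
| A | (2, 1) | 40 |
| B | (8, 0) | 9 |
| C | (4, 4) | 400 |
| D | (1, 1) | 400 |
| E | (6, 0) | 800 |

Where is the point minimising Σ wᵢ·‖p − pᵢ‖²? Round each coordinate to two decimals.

The minimiser of Σwᵢ‖p−pᵢ‖² is the weighted centroid p* = (Σwᵢpᵢ)/(Σwᵢ).
Σwᵢ = 1649.
Σwᵢxᵢ = 40·2 + 9·8 + 400·4 + 400·1 + 800·6 = 6952.
Σwᵢyᵢ = 40·1 + 9·0 + 400·4 + 400·1 + 800·0 = 2040.
x* = 6952/1649 = 4.22, y* = 2040/1649 = 1.24.

(4.22, 1.24)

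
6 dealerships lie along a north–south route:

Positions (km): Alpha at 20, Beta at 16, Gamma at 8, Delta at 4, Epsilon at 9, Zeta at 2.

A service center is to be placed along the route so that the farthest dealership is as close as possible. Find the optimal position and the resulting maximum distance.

The 1-center on a line is the midpoint of the two extreme points: leftmost at 2, rightmost at 20.
Optimal location = (2 + 20)/2 = 11; maximum distance = (20 − 2)/2 = 9.

location 11, max distance 9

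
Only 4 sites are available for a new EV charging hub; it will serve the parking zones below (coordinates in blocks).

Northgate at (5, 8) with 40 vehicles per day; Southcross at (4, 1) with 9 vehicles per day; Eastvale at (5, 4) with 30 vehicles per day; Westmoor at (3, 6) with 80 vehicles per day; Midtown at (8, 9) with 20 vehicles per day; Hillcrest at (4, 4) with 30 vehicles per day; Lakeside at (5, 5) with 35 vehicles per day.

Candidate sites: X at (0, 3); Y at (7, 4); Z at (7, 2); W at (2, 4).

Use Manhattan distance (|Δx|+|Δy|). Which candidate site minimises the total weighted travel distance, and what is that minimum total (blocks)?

W, total 1075 blocks

Total weighted distance at each candidate:
  X (0, 3): total = 1789
  Y (7, 4): total = 1149
  Z (7, 2): total = 1601
  W (2, 4): total = 1075
Minimum is at W with total 1075 blocks.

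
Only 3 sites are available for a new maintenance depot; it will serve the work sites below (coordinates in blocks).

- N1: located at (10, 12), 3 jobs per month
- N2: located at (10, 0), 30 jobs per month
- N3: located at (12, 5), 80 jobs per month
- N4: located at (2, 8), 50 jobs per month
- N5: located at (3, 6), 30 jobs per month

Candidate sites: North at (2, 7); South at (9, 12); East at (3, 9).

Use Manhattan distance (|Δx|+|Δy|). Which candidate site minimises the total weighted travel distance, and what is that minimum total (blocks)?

North, total 1559 blocks

Total weighted distance at each candidate:
  North (2, 7): total = 1559
  South (9, 12): total = 2103
  East (3, 9): total = 1740
Minimum is at North with total 1559 blocks.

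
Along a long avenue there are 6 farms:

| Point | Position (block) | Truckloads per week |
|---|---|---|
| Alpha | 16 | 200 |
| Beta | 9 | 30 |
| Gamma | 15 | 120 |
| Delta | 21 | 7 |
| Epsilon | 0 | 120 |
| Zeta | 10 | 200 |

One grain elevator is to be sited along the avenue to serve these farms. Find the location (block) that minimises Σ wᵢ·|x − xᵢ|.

For a sum of weighted absolute distances on a line, the optimum is the weighted median (not the mean). Total weight W = 677; half-weight = 338.5.
Sort by position and accumulate weight:
  block 0 (Epsilon, w=120) → cum 120
  block 9 (Beta, w=30) → cum 150
  block 10 (Zeta, w=200) → cum 350  ≥ 338.5 → median here
  block 15 (Gamma, w=120) → cum 470
  block 16 (Alpha, w=200) → cum 670
  block 21 (Delta, w=7) → cum 677
Optimal location: block 10.

x = 10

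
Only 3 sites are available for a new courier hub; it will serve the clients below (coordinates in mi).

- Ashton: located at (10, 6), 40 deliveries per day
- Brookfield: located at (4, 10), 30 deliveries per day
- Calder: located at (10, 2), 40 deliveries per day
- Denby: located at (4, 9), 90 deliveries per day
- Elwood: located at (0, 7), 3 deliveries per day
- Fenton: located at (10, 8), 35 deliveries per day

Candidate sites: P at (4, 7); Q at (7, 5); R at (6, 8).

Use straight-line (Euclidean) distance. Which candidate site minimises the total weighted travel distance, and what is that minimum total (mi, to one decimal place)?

Total weighted distance at each candidate:
  P (4, 7): total = 1050.6
  Q (7, 5): total = 1091.5
  R (6, 8): total = 911.7
Minimum is at R with total 911.7 mi.

R, total 911.7 mi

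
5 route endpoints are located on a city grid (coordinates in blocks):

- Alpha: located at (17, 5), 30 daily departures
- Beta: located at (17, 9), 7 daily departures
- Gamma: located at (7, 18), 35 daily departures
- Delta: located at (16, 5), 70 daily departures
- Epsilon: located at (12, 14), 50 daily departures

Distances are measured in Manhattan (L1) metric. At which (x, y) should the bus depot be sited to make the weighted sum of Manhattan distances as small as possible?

Manhattan distance separates: Σwᵢ(|x−xᵢ|+|y−yᵢ|) = Σwᵢ|x−xᵢ| + Σwᵢ|y−yᵢ|, so x and y are optimised independently as 1-D weighted medians.
Total weight W = 192; half = 96.
x-coordinate, sorted with cumulative weight:
  x=7 (Gamma, w=35) cum 35
  x=12 (Epsilon, w=50) cum 85
  x=16 (Delta, w=70) cum 155  ← median
  x=17 (Alpha, w=30) cum 185
  x=17 (Beta, w=7) cum 192
⇒ x* = 16
y-coordinate, sorted with cumulative weight:
  y=5 (Alpha, w=30) cum 30
  y=5 (Delta, w=70) cum 100  ← median
  y=9 (Beta, w=7) cum 107
  y=14 (Epsilon, w=50) cum 157
  y=18 (Gamma, w=35) cum 192
⇒ y* = 5

(16, 5)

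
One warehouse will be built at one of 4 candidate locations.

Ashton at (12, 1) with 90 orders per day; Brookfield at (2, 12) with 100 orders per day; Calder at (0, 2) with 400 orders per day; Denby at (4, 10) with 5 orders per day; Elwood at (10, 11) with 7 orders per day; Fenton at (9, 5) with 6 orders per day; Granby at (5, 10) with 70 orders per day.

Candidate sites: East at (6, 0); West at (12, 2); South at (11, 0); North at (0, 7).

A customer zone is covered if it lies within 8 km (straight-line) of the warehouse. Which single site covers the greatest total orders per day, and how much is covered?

Coverage radius r = 8 km; a point is covered iff (Δx)²+(Δy)² ≤ 8² = 64.
  East (6, 0): covers {Ashton, Calder, Fenton} → 496
  West (12, 2): covers {Ashton, Fenton} → 96
  South (11, 0): covers {Ashton, Fenton} → 96
  North (0, 7): covers {Brookfield, Calder, Denby, Granby} → 575
Maximum coverage at North: 575 orders per day.

North, covering 575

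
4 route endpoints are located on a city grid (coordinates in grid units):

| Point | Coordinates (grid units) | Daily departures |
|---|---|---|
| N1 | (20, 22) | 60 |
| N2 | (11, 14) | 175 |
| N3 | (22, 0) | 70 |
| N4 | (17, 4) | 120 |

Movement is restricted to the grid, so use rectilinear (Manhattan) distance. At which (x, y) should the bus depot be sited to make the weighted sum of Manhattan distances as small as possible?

Manhattan distance separates: Σwᵢ(|x−xᵢ|+|y−yᵢ|) = Σwᵢ|x−xᵢ| + Σwᵢ|y−yᵢ|, so x and y are optimised independently as 1-D weighted medians.
Total weight W = 425; half = 212.5.
x-coordinate, sorted with cumulative weight:
  x=11 (N2, w=175) cum 175
  x=17 (N4, w=120) cum 295  ← median
  x=20 (N1, w=60) cum 355
  x=22 (N3, w=70) cum 425
⇒ x* = 17
y-coordinate, sorted with cumulative weight:
  y=0 (N3, w=70) cum 70
  y=4 (N4, w=120) cum 190
  y=14 (N2, w=175) cum 365  ← median
  y=22 (N1, w=60) cum 425
⇒ y* = 14

(17, 14)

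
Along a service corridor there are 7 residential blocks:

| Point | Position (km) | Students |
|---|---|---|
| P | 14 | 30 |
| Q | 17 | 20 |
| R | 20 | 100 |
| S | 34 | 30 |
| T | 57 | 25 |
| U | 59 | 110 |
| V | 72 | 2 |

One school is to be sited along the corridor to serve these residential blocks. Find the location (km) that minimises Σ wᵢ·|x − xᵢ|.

x = 34

For a sum of weighted absolute distances on a line, the optimum is the weighted median (not the mean). Total weight W = 317; half-weight = 158.5.
Sort by position and accumulate weight:
  km 14 (P, w=30) → cum 30
  km 17 (Q, w=20) → cum 50
  km 20 (R, w=100) → cum 150
  km 34 (S, w=30) → cum 180  ≥ 158.5 → median here
  km 57 (T, w=25) → cum 205
  km 59 (U, w=110) → cum 315
  km 72 (V, w=2) → cum 317
Optimal location: km 34.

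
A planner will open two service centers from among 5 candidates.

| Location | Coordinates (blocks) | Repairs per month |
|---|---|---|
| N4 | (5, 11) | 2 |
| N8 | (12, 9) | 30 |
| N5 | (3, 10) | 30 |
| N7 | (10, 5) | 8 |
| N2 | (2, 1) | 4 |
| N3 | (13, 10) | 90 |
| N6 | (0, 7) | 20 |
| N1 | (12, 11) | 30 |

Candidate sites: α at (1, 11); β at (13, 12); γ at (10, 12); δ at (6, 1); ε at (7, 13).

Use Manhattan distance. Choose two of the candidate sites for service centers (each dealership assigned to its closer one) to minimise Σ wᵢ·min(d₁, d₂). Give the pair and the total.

Evaluate every pair (each demand assigned to the nearer of the two):
  {α, β}: total = 682
  {β, ε}: total = 986
  {α, γ}: total = 988
  {β, δ}: total = 1058
  {β, γ}: total = 1074
  {γ, δ}: total = 1284
  {γ, ε}: total = 1292
  {α, ε}: total = 1620
  {δ, ε}: total = 1828
  {α, δ}: total = 2168
Best pair: {α, β} with total 682.

{α, β}, total 682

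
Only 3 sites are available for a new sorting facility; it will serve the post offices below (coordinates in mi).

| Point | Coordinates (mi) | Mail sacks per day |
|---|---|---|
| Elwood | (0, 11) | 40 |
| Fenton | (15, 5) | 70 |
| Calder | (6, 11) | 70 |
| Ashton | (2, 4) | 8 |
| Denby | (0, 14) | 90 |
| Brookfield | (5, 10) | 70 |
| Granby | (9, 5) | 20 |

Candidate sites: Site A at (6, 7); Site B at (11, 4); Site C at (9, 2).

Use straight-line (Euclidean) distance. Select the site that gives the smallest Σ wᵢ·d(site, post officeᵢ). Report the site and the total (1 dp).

Site A, total 2377.0 mi

Total weighted distance at each candidate:
  Site A (6, 7): total = 2377.0
  Site B (11, 4): total = 3461.0
  Site C (9, 2): total = 3737.1
Minimum is at Site A with total 2377.0 mi.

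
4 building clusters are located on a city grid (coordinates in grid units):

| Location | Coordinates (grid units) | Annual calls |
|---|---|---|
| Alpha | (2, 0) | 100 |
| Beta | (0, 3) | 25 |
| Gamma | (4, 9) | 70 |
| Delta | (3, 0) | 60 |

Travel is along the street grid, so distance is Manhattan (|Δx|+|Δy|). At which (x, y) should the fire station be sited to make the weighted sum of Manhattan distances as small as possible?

Manhattan distance separates: Σwᵢ(|x−xᵢ|+|y−yᵢ|) = Σwᵢ|x−xᵢ| + Σwᵢ|y−yᵢ|, so x and y are optimised independently as 1-D weighted medians.
Total weight W = 255; half = 127.5.
x-coordinate, sorted with cumulative weight:
  x=0 (Beta, w=25) cum 25
  x=2 (Alpha, w=100) cum 125
  x=3 (Delta, w=60) cum 185  ← median
  x=4 (Gamma, w=70) cum 255
⇒ x* = 3
y-coordinate, sorted with cumulative weight:
  y=0 (Alpha, w=100) cum 100
  y=0 (Delta, w=60) cum 160  ← median
  y=3 (Beta, w=25) cum 185
  y=9 (Gamma, w=70) cum 255
⇒ y* = 0

(3, 0)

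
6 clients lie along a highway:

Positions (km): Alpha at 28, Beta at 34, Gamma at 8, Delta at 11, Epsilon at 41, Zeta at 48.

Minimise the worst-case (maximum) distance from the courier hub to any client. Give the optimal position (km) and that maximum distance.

location 28, max distance 20

The 1-center on a line is the midpoint of the two extreme points: leftmost at 8, rightmost at 48.
Optimal location = (8 + 48)/2 = 28; maximum distance = (48 − 8)/2 = 20.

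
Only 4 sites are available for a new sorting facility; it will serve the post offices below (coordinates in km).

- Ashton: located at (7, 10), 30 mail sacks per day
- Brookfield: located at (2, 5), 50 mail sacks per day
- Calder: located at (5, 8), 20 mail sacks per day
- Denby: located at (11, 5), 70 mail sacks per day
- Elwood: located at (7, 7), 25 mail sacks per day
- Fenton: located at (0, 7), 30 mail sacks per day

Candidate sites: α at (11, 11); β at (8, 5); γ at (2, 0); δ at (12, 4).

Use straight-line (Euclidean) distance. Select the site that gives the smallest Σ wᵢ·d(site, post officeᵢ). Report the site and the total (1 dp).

Total weighted distance at each candidate:
  α (11, 11): total = 1711.3
  β (8, 5): total = 1051.1
  γ (2, 0): total = 1910.4
  δ (12, 4): total = 1513.9
Minimum is at β with total 1051.1 km.

β, total 1051.1 km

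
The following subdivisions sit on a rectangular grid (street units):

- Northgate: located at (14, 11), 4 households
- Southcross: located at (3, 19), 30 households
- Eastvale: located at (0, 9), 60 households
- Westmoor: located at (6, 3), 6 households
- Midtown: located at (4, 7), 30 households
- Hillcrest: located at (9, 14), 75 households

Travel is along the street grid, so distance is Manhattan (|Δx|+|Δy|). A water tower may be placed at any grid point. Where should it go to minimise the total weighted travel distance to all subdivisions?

Manhattan distance separates: Σwᵢ(|x−xᵢ|+|y−yᵢ|) = Σwᵢ|x−xᵢ| + Σwᵢ|y−yᵢ|, so x and y are optimised independently as 1-D weighted medians.
Total weight W = 205; half = 102.5.
x-coordinate, sorted with cumulative weight:
  x=0 (Eastvale, w=60) cum 60
  x=3 (Southcross, w=30) cum 90
  x=4 (Midtown, w=30) cum 120  ← median
  x=6 (Westmoor, w=6) cum 126
  x=9 (Hillcrest, w=75) cum 201
  x=14 (Northgate, w=4) cum 205
⇒ x* = 4
y-coordinate, sorted with cumulative weight:
  y=3 (Westmoor, w=6) cum 6
  y=7 (Midtown, w=30) cum 36
  y=9 (Eastvale, w=60) cum 96
  y=11 (Northgate, w=4) cum 100
  y=14 (Hillcrest, w=75) cum 175  ← median
  y=19 (Southcross, w=30) cum 205
⇒ y* = 14

(4, 14)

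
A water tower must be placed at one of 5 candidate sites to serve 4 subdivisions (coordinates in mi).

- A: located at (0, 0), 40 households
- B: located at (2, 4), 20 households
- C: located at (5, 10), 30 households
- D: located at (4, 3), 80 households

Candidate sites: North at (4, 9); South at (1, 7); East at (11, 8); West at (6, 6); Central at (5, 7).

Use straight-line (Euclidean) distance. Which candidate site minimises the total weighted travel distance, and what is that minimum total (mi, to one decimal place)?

Total weighted distance at each candidate:
  North (4, 9): total = 1024.1
  South (1, 7): total = 896.1
  East (11, 8): total = 1619.0
  West (6, 6): total = 841.0
  Central (5, 7): total = 848.8
Minimum is at West with total 841.0 mi.

West, total 841.0 mi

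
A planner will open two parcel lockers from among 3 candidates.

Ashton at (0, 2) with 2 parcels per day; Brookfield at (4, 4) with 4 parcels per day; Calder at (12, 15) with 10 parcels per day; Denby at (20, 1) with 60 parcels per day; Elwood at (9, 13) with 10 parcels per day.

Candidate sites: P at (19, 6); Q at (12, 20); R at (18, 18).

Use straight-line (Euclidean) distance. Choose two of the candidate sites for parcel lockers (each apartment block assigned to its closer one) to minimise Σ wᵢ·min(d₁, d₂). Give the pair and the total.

{P, Q}, total 531.5

Evaluate every pair (each demand assigned to the nearer of the two):
  {P, Q}: total = 531.5
  {P, R}: total = 575.3
  {Q, R}: total = 1268.0
Best pair: {P, Q} with total 531.5.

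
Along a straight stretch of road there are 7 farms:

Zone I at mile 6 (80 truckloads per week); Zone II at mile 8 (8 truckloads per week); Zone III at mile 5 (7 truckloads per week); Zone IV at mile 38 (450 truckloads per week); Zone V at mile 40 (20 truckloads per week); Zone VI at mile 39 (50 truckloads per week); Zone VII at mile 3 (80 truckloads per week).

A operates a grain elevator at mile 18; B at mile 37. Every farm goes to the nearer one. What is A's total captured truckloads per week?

The indifferent point is the midpoint (18+37)/2 = 27.5; farms left of it (closer to A at 18) go to A, those right go to B.
  Zone VII at 3 (w=80) → A
  Zone III at 5 (w=7) → A
  Zone I at 6 (w=80) → A
  Zone II at 8 (w=8) → A
  Zone IV at 38 (w=450) → B
  Zone VI at 39 (w=50) → B
  Zone V at 40 (w=20) → B
A captures 175; B captures 520.

175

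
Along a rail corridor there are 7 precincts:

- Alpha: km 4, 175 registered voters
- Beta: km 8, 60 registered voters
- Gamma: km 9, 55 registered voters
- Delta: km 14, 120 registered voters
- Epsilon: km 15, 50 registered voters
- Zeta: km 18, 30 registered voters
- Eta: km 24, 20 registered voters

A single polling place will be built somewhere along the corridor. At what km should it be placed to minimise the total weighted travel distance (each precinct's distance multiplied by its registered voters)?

x = 9

For a sum of weighted absolute distances on a line, the optimum is the weighted median (not the mean). Total weight W = 510; half-weight = 255.
Sort by position and accumulate weight:
  km 4 (Alpha, w=175) → cum 175
  km 8 (Beta, w=60) → cum 235
  km 9 (Gamma, w=55) → cum 290  ≥ 255 → median here
  km 14 (Delta, w=120) → cum 410
  km 15 (Epsilon, w=50) → cum 460
  km 18 (Zeta, w=30) → cum 490
  km 24 (Eta, w=20) → cum 510
Optimal location: km 9.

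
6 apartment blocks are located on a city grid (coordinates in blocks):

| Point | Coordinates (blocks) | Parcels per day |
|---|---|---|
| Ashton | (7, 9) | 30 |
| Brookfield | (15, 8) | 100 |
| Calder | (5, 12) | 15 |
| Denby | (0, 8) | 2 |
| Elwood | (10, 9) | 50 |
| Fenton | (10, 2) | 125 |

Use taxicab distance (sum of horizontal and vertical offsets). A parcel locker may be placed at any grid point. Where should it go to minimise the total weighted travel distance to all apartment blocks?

Manhattan distance separates: Σwᵢ(|x−xᵢ|+|y−yᵢ|) = Σwᵢ|x−xᵢ| + Σwᵢ|y−yᵢ|, so x and y are optimised independently as 1-D weighted medians.
Total weight W = 322; half = 161.
x-coordinate, sorted with cumulative weight:
  x=0 (Denby, w=2) cum 2
  x=5 (Calder, w=15) cum 17
  x=7 (Ashton, w=30) cum 47
  x=10 (Elwood, w=50) cum 97
  x=10 (Fenton, w=125) cum 222  ← median
  x=15 (Brookfield, w=100) cum 322
⇒ x* = 10
y-coordinate, sorted with cumulative weight:
  y=2 (Fenton, w=125) cum 125
  y=8 (Brookfield, w=100) cum 225  ← median
  y=8 (Denby, w=2) cum 227
  y=9 (Ashton, w=30) cum 257
  y=9 (Elwood, w=50) cum 307
  y=12 (Calder, w=15) cum 322
⇒ y* = 8

(10, 8)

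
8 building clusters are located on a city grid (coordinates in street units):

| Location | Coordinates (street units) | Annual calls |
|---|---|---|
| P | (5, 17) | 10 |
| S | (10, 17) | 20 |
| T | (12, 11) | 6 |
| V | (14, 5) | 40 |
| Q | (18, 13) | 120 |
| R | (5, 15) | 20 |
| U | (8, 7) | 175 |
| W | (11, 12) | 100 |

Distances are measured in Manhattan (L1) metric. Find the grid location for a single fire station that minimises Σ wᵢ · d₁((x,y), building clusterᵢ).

(11, 12)

Manhattan distance separates: Σwᵢ(|x−xᵢ|+|y−yᵢ|) = Σwᵢ|x−xᵢ| + Σwᵢ|y−yᵢ|, so x and y are optimised independently as 1-D weighted medians.
Total weight W = 491; half = 245.5.
x-coordinate, sorted with cumulative weight:
  x=5 (P, w=10) cum 10
  x=5 (R, w=20) cum 30
  x=8 (U, w=175) cum 205
  x=10 (S, w=20) cum 225
  x=11 (W, w=100) cum 325  ← median
  x=12 (T, w=6) cum 331
  x=14 (V, w=40) cum 371
  x=18 (Q, w=120) cum 491
⇒ x* = 11
y-coordinate, sorted with cumulative weight:
  y=5 (V, w=40) cum 40
  y=7 (U, w=175) cum 215
  y=11 (T, w=6) cum 221
  y=12 (W, w=100) cum 321  ← median
  y=13 (Q, w=120) cum 441
  y=15 (R, w=20) cum 461
  y=17 (P, w=10) cum 471
  y=17 (S, w=20) cum 491
⇒ y* = 12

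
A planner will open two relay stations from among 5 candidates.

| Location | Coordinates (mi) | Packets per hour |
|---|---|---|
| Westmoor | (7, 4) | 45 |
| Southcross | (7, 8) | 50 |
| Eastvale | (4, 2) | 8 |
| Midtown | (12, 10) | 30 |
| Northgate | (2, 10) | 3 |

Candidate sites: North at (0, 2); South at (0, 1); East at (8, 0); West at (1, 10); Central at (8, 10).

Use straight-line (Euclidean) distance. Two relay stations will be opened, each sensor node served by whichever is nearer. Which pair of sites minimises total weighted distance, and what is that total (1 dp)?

Evaluate every pair (each demand assigned to the nearer of the two):
  {East, Central}: total = 471.1
  {North, Central}: total = 555.5
  {South, Central}: total = 556.5
  {West, Central}: total = 576.9
  {East, West}: total = 863.7
  {North, East}: total = 968.5
  {South, East}: total = 972.4
  {North, West}: total = 1008.8
  {South, West}: total = 1024.9
  {North, South}: total = 1278.0
Best pair: {East, Central} with total 471.1.

{East, Central}, total 471.1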